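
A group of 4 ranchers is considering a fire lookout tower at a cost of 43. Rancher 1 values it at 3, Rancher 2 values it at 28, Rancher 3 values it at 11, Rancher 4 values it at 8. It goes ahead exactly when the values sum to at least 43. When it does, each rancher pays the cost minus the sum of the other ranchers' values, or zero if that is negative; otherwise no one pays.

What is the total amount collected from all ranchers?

26

Total value 50 ≥ cost 43, so it is built.
Rancher 1: others sum to 47; max(0, 43 - 47) = 0.
Rancher 2: others sum to 22; max(0, 43 - 22) = 21.
Rancher 3: others sum to 39; max(0, 43 - 39) = 4.
Rancher 4: others sum to 42; max(0, 43 - 42) = 1.
Total collected = 0 + 21 + 4 + 1 = 26.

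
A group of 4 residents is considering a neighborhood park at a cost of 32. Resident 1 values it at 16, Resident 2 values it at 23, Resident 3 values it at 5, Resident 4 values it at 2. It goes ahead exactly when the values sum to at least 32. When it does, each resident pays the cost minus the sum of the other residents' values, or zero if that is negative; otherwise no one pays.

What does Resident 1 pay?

2

Total value 46 ≥ cost 32, so the project is built.
The other residents' values sum to 30.
Cost minus that sum is 32 - 30 = 2.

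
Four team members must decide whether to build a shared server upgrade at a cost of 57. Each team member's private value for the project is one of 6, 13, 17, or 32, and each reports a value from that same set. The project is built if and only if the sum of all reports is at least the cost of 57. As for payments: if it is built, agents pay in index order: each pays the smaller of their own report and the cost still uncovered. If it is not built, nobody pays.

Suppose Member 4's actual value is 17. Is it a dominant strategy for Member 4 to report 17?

Yes

Check each profile of the others' reports and compare truth against every alternative report.
Others report (6, 32, 32): truth gives 17, best alternative gives 17.
Others report (13, 13, 32): truth gives 17, best alternative gives 17.
Others report (13, 17, 32): truth gives 17, best alternative gives 17.
Others report (13, 32, 13): truth gives 17, best alternative gives 17.
Others report (13, 32, 17): truth gives 17, best alternative gives 17.
Others report (13, 32, 32): truth gives 17, best alternative gives 17.
(Remaining 58 profiles checked similarly; truth is weakly best in each.)
In every case the truthful report is at least as good as any alternative, so it is a dominant strategy.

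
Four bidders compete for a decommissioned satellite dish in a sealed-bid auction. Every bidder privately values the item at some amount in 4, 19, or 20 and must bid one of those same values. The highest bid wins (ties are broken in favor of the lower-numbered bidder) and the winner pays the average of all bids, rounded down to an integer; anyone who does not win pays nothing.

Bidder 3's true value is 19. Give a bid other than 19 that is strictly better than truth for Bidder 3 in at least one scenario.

20

Suppose Bidder 1 bids 4, Bidder 2 bids 4 and Bidder 4 bids 20.
Bid 19: loses, pays 0, utility 0.
Bid 20: wins, pays 12, utility 19 - 12 = 7.
So bidding 20 beats truth here (7 > 0).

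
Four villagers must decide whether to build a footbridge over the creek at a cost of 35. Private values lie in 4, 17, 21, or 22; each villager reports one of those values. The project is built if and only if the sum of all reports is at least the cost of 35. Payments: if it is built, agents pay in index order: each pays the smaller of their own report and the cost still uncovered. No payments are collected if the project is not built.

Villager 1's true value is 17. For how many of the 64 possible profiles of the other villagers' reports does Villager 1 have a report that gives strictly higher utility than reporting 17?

54

Others report (4, 17, 17): truth gives 0; report 4 gives 13 > 0. Violating.
Others report (4, 17, 21): truth gives 0; report 4 gives 13 > 0. Violating.
Others report (4, 17, 22): truth gives 0; report 4 gives 13 > 0. Violating.
Others report (4, 21, 17): truth gives 0; report 4 gives 13 > 0. Violating.
Others report (4, 4, 4): truth gives 0; no alternative beats it.
Others report (4, 4, 17): truth gives 0; no alternative beats it.
(Checking all 64 profiles: 54 have a profitable deviation, 10 do not.)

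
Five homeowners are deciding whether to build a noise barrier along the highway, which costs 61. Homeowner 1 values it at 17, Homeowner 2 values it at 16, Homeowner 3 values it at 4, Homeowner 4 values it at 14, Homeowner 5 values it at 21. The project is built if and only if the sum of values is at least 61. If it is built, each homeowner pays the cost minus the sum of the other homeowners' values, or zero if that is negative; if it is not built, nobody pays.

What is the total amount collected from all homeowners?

Total value 72 ≥ cost 61, so it is built.
Homeowner 1: others sum to 55; max(0, 61 - 55) = 6.
Homeowner 2: others sum to 56; max(0, 61 - 56) = 5.
Homeowner 3: others sum to 68; max(0, 61 - 68) = 0.
Homeowner 4: others sum to 58; max(0, 61 - 58) = 3.
Homeowner 5: others sum to 51; max(0, 61 - 51) = 10.
Total collected = 6 + 5 + 0 + 3 + 10 = 24.

24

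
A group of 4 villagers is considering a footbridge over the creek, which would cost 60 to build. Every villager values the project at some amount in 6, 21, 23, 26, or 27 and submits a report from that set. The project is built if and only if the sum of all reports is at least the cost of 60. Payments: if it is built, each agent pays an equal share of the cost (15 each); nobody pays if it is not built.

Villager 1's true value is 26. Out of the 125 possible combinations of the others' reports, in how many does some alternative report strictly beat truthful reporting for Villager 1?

Others report (6, 6, 21): truth gives 0; report 27 gives 11 > 0. Violating.
Others report (6, 21, 6): truth gives 0; report 27 gives 11 > 0. Violating.
Others report (21, 6, 6): truth gives 0; report 27 gives 11 > 0. Violating.
Others report (6, 6, 6): truth gives 0; no alternative beats it.
Others report (6, 6, 23): truth gives 11; no alternative beats it.
(Checking all 125 profiles: 3 have a profitable deviation, 122 do not.)

3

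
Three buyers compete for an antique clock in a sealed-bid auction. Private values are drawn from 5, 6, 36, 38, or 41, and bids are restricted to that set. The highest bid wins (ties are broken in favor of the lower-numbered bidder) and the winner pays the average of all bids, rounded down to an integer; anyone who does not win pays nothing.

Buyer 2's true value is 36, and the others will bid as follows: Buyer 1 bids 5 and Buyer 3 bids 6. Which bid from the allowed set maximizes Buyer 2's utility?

6

Bid 5: loses, pays 0, utility 0.
Bid 6: wins, pays 5, utility 36 - 5 = 31.
Bid 36: wins, pays 15, utility 36 - 15 = 21.
Bid 38: wins, pays 16, utility 36 - 16 = 20.
Bid 41: wins, pays 17, utility 36 - 17 = 19.
The best choice is 6 with utility 31.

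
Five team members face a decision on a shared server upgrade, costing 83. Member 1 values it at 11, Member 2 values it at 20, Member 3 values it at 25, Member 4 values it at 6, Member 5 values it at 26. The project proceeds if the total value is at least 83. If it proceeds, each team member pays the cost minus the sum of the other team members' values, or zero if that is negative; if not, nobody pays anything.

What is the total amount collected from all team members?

Total value 88 ≥ cost 83, so it is built.
Member 1: others sum to 77; max(0, 83 - 77) = 6.
Member 2: others sum to 68; max(0, 83 - 68) = 15.
Member 3: others sum to 63; max(0, 83 - 63) = 20.
Member 4: others sum to 82; max(0, 83 - 82) = 1.
Member 5: others sum to 62; max(0, 83 - 62) = 21.
Total collected = 6 + 15 + 20 + 1 + 21 = 63.

63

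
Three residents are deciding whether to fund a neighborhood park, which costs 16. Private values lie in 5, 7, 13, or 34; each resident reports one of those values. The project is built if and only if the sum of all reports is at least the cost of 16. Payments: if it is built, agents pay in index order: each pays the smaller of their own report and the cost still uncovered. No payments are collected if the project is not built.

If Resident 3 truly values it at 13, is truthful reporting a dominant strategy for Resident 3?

Check each profile of the others' reports and compare truth against every alternative report.
Others report (5, 13): truth gives 13, best alternative gives 13.
Others report (5, 34): truth gives 13, best alternative gives 13.
Others report (7, 13): truth gives 13, best alternative gives 13.
Others report (7, 34): truth gives 13, best alternative gives 13.
Others report (13, 5): truth gives 13, best alternative gives 13.
Others report (13, 7): truth gives 13, best alternative gives 13.
(Remaining 10 profiles checked similarly; truth is weakly best in each.)
In every case the truthful report is at least as good as any alternative, so it is a dominant strategy.

Yes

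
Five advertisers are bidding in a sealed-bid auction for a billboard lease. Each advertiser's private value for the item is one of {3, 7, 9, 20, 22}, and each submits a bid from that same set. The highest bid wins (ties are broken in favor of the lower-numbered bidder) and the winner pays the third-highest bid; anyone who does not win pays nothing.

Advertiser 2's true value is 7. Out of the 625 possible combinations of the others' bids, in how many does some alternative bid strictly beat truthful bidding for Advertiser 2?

Others bid (3, 3, 3, 9): truth gives 0; bid 9 gives 4 > 0. Violating.
Others bid (3, 3, 3, 20): truth gives 0; bid 20 gives 4 > 0. Violating.
Others bid (3, 3, 3, 22): truth gives 0; bid 22 gives 4 > 0. Violating.
Others bid (3, 3, 9, 3): truth gives 0; bid 9 gives 4 > 0. Violating.
Others bid (3, 3, 3, 3): truth gives 4; no alternative beats it.
Others bid (3, 3, 3, 7): truth gives 4; no alternative beats it.
(Checking all 625 profiles: 12 have a profitable deviation, 613 do not.)

12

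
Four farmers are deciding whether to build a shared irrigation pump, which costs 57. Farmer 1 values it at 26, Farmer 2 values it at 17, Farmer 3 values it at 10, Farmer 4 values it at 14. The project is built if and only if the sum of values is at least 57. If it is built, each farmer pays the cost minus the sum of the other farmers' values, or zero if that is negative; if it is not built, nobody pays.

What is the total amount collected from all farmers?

Total value 67 ≥ cost 57, so it is built.
Farmer 1: others sum to 41; max(0, 57 - 41) = 16.
Farmer 2: others sum to 50; max(0, 57 - 50) = 7.
Farmer 3: others sum to 57; max(0, 57 - 57) = 0.
Farmer 4: others sum to 53; max(0, 57 - 53) = 4.
Total collected = 16 + 7 + 0 + 4 = 27.

27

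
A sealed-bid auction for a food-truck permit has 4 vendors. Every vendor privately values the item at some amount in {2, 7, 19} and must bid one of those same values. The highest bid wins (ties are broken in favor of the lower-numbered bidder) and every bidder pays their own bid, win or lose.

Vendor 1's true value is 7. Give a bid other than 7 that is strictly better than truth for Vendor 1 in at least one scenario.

Suppose Vendor 2 bids 2, Vendor 3 bids 2 and Vendor 4 bids 2.
Bid 7: wins, pays 7, utility 7 - 7 = 0.
Bid 2: wins, pays 2, utility 7 - 2 = 5.
So bidding 2 beats truth here (5 > 0).

2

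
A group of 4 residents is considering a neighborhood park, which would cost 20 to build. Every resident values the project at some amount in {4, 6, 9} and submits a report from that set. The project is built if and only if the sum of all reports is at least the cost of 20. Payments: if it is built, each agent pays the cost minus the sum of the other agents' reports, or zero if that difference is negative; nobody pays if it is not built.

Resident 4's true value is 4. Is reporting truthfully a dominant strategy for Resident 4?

Check each profile of the others' reports and compare truth against every alternative report.
Others report (4, 4, 6): truth gives 0, best alternative gives -2.
Others report (4, 6, 4): truth gives 0, best alternative gives -2.
Others report (6, 4, 4): truth gives 0, best alternative gives -2.
Others report (4, 9, 9): truth gives 4, best alternative gives 4.
Others report (6, 6, 9): truth gives 4, best alternative gives 4.
Others report (6, 9, 6): truth gives 4, best alternative gives 4.
(Remaining 21 profiles checked similarly; truth is weakly best in each.)
In every case the truthful report is at least as good as any alternative, so it is a dominant strategy.

Yes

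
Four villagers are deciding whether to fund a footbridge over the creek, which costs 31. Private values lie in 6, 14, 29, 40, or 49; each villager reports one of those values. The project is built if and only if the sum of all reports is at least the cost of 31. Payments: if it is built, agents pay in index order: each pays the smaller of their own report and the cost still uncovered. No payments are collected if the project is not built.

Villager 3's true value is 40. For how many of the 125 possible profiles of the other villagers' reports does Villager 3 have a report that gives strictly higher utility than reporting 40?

15

Others report (6, 6, 6): truth gives 21; report 14 gives 26 > 21. Violating.
Others report (6, 6, 14): truth gives 21; report 6 gives 34 > 21. Violating.
Others report (6, 6, 29): truth gives 21; report 6 gives 34 > 21. Violating.
Others report (6, 6, 40): truth gives 21; report 6 gives 34 > 21. Violating.
Others report (6, 29, 6): truth gives 40; no alternative beats it.
Others report (6, 29, 14): truth gives 40; no alternative beats it.
(Checking all 125 profiles: 15 have a profitable deviation, 110 do not.)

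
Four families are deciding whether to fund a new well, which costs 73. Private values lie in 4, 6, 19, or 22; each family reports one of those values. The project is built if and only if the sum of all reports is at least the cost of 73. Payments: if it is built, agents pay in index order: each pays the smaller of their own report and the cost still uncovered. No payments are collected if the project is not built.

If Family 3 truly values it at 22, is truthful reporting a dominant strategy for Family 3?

No

Consider the case where Family 1 reports 19, Family 2 reports 19 and Family 4 reports 19.
Truthful report 22: project built, pays 22, utility 22 - 22 = 0.
Report 19 instead: project built, pays 19, utility 22 - 19 = 3.
Since 3 > 0, reporting 19 is strictly better here, so truthful reporting is not dominant.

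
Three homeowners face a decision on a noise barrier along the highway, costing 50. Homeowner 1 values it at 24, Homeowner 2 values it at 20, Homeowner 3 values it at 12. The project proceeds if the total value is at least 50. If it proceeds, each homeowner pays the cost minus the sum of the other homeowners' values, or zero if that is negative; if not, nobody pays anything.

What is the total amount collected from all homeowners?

Total value 56 ≥ cost 50, so it is built.
Homeowner 1: others sum to 32; max(0, 50 - 32) = 18.
Homeowner 2: others sum to 36; max(0, 50 - 36) = 14.
Homeowner 3: others sum to 44; max(0, 50 - 44) = 6.
Total collected = 18 + 14 + 6 = 38.

38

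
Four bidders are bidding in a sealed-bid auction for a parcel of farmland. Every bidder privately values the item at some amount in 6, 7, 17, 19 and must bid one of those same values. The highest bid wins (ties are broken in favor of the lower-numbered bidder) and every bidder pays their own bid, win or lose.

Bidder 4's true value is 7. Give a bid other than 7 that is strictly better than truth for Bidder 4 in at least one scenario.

6

Suppose Bidder 1 bids 6, Bidder 2 bids 6 and Bidder 3 bids 7.
Bid 7: loses but pays 7, utility -7.
Bid 6: loses but pays 6, utility -6.
So bidding 6 beats truth here (-6 > -7).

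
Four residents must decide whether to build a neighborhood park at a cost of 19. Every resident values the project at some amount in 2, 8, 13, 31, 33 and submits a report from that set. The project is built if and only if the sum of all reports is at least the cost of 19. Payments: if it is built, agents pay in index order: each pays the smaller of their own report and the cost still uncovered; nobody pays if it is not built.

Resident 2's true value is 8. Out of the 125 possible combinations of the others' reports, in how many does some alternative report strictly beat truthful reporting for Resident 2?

Others report (2, 2, 13): truth gives 0; report 2 gives 6 > 0. Violating.
Others report (2, 2, 31): truth gives 0; report 2 gives 6 > 0. Violating.
Others report (2, 2, 33): truth gives 0; report 2 gives 6 > 0. Violating.
Others report (2, 8, 8): truth gives 0; report 2 gives 6 > 0. Violating.
Others report (2, 2, 2): truth gives 0; no alternative beats it.
Others report (2, 2, 8): truth gives 0; no alternative beats it.
(Checking all 125 profiles: 71 have a profitable deviation, 54 do not.)

71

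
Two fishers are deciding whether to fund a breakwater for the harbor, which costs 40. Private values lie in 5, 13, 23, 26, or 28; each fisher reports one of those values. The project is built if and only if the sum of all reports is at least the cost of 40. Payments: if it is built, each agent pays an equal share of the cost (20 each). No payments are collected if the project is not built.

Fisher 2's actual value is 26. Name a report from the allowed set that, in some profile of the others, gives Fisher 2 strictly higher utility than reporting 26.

28

Suppose Fisher 1 reports 13.
Report 26: project not built, utility 0.
Report 28: project built, pays 20, utility 26 - 20 = 6.
So reporting 28 beats truth here (6 > 0).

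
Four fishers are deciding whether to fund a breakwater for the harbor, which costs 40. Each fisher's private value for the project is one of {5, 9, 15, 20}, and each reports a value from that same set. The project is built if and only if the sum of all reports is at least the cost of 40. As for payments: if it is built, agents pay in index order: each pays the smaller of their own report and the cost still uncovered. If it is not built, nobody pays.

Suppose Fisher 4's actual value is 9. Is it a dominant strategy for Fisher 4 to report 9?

Yes

Check each profile of the others' reports and compare truth against every alternative report.
Others report (5, 15, 20): truth gives 9, best alternative gives 9.
Others report (5, 20, 15): truth gives 9, best alternative gives 9.
Others report (5, 20, 20): truth gives 9, best alternative gives 9.
Others report (9, 15, 20): truth gives 9, best alternative gives 9.
Others report (9, 20, 15): truth gives 9, best alternative gives 9.
Others report (9, 20, 20): truth gives 9, best alternative gives 9.
(Remaining 58 profiles checked similarly; truth is weakly best in each.)
In every case the truthful report is at least as good as any alternative, so it is a dominant strategy.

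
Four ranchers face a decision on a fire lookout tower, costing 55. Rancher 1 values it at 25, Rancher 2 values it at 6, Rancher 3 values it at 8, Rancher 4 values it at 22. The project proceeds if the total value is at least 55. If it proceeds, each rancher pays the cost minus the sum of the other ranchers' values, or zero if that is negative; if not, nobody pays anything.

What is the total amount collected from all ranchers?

Total value 61 ≥ cost 55, so it is built.
Rancher 1: others sum to 36; max(0, 55 - 36) = 19.
Rancher 2: others sum to 55; max(0, 55 - 55) = 0.
Rancher 3: others sum to 53; max(0, 55 - 53) = 2.
Rancher 4: others sum to 39; max(0, 55 - 39) = 16.
Total collected = 19 + 0 + 2 + 16 = 37.

37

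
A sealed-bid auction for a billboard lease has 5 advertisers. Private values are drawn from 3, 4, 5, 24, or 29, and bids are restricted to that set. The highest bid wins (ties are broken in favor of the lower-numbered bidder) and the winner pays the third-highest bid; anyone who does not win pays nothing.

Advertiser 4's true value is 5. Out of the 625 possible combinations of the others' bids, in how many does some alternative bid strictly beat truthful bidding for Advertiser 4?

Others bid (3, 3, 3, 24): truth gives 0; bid 24 gives 2 > 0. Violating.
Others bid (3, 3, 3, 29): truth gives 0; bid 29 gives 2 > 0. Violating.
Others bid (3, 3, 4, 24): truth gives 0; bid 24 gives 1 > 0. Violating.
Others bid (3, 3, 4, 29): truth gives 0; bid 29 gives 1 > 0. Violating.
Others bid (3, 3, 3, 3): truth gives 2; no alternative beats it.
Others bid (3, 3, 3, 4): truth gives 2; no alternative beats it.
(Checking all 625 profiles: 64 have a profitable deviation, 561 do not.)

64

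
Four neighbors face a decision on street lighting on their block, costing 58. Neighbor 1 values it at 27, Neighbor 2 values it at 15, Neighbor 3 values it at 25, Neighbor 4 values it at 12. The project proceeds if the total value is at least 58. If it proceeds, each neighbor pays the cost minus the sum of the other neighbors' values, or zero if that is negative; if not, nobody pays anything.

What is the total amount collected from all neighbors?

10

Total value 79 ≥ cost 58, so it is built.
Neighbor 1: others sum to 52; max(0, 58 - 52) = 6.
Neighbor 2: others sum to 64; max(0, 58 - 64) = 0.
Neighbor 3: others sum to 54; max(0, 58 - 54) = 4.
Neighbor 4: others sum to 67; max(0, 58 - 67) = 0.
Total collected = 6 + 0 + 4 + 0 = 10.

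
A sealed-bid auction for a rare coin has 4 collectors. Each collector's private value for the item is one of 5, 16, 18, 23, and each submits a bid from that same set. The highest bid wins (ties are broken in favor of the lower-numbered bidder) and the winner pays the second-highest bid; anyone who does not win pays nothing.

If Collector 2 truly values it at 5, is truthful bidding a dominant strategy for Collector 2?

Check each profile of the others' bids and compare truth against every alternative bid.
Others bid (5, 5, 16): truth gives 0, best alternative gives -11.
Others bid (5, 16, 5): truth gives 0, best alternative gives -11.
Others bid (5, 16, 16): truth gives 0, best alternative gives -11.
Others bid (5, 5, 5): truth gives 0, best alternative gives 0.
Others bid (5, 5, 18): truth gives 0, best alternative gives 0.
Others bid (5, 5, 23): truth gives 0, best alternative gives 0.
(Remaining 58 profiles checked similarly; truth is weakly best in each.)
In every case the truthful bid is at least as good as any alternative, so it is a dominant strategy.

Yes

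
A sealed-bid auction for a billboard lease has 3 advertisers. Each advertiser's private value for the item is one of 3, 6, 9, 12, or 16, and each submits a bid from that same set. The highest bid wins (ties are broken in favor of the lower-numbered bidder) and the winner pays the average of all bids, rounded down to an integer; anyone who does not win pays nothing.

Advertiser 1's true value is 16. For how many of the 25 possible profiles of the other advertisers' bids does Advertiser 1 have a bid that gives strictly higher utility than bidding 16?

Others bid (3, 3): truth gives 9; bid 3 gives 13 > 9. Violating.
Others bid (3, 6): truth gives 8; bid 6 gives 11 > 8. Violating.
Others bid (3, 9): truth gives 7; bid 9 gives 9 > 7. Violating.
Others bid (3, 12): truth gives 6; bid 12 gives 7 > 6. Violating.
Others bid (3, 16): truth gives 5; no alternative beats it.
Others bid (6, 16): truth gives 4; no alternative beats it.
(Checking all 25 profiles: 16 have a profitable deviation, 9 do not.)

16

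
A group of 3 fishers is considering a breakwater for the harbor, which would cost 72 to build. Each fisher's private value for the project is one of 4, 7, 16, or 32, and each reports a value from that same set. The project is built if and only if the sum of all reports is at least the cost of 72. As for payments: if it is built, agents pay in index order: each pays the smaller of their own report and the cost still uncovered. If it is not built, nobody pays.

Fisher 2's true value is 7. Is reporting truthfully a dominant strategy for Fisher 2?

Check each profile of the others' reports and compare truth against every alternative report.
Others report (4, 4): truth gives 0, best alternative gives 0.
Others report (4, 7): truth gives 0, best alternative gives 0.
Others report (4, 16): truth gives 0, best alternative gives 0.
Others report (4, 32): truth gives 0, best alternative gives 0.
Others report (7, 4): truth gives 0, best alternative gives 0.
Others report (7, 7): truth gives 0, best alternative gives 0.
(Remaining 10 profiles checked similarly; truth is weakly best in each.)
In every case the truthful report is at least as good as any alternative, so it is a dominant strategy.

Yes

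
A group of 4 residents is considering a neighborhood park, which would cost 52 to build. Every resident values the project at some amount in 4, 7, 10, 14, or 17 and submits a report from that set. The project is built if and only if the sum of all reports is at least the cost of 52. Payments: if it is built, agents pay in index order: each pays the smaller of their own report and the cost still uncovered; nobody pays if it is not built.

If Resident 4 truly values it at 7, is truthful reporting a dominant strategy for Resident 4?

Yes

Check each profile of the others' reports and compare truth against every alternative report.
Others report (17, 17, 17): truth gives 6, best alternative gives 6.
Others report (14, 17, 17): truth gives 3, best alternative gives 3.
Others report (17, 14, 17): truth gives 3, best alternative gives 3.
Others report (17, 17, 14): truth gives 3, best alternative gives 3.
Others report (4, 4, 4): truth gives 0, best alternative gives 0.
Others report (4, 4, 7): truth gives 0, best alternative gives 0.
(Remaining 119 profiles checked similarly; truth is weakly best in each.)
In every case the truthful report is at least as good as any alternative, so it is a dominant strategy.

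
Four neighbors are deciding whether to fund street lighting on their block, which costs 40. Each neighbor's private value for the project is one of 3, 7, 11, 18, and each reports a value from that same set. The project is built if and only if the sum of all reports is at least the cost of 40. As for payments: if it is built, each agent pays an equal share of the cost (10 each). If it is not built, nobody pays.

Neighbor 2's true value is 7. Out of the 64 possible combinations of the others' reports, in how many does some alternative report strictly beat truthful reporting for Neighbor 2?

7

Others report (7, 11, 18): truth gives -3; report 3 gives 0 > -3. Violating.
Others report (7, 18, 11): truth gives -3; report 3 gives 0 > -3. Violating.
Others report (11, 7, 18): truth gives -3; report 3 gives 0 > -3. Violating.
Others report (11, 11, 11): truth gives -3; report 3 gives 0 > -3. Violating.
Others report (3, 3, 3): truth gives 0; no alternative beats it.
Others report (3, 3, 7): truth gives 0; no alternative beats it.
(Checking all 64 profiles: 7 have a profitable deviation, 57 do not.)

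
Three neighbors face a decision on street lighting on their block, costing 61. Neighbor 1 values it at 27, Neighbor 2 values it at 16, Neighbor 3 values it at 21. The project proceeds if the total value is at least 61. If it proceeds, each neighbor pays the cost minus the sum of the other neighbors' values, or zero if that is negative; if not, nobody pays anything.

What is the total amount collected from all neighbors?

55

Total value 64 ≥ cost 61, so it is built.
Neighbor 1: others sum to 37; max(0, 61 - 37) = 24.
Neighbor 2: others sum to 48; max(0, 61 - 48) = 13.
Neighbor 3: others sum to 43; max(0, 61 - 43) = 18.
Total collected = 24 + 13 + 18 = 55.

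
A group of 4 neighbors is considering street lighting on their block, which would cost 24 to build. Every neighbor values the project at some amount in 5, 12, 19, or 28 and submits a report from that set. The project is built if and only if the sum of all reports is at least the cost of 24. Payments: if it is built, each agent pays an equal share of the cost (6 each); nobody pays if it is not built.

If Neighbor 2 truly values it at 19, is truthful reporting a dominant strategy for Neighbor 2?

Check each profile of the others' reports and compare truth against every alternative report.
Others report (5, 5, 5): truth gives 13, best alternative gives 13.
Others report (5, 5, 12): truth gives 13, best alternative gives 13.
Others report (5, 5, 19): truth gives 13, best alternative gives 13.
Others report (5, 5, 28): truth gives 13, best alternative gives 13.
Others report (5, 12, 5): truth gives 13, best alternative gives 13.
Others report (5, 12, 12): truth gives 13, best alternative gives 13.
(Remaining 58 profiles checked similarly; truth is weakly best in each.)
In every case the truthful report is at least as good as any alternative, so it is a dominant strategy.

Yes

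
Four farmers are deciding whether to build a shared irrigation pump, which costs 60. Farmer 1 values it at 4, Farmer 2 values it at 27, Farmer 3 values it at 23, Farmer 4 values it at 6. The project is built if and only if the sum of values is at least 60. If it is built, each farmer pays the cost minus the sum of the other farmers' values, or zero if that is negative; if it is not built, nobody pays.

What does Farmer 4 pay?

Total value 60 ≥ cost 60, so the project is built.
The other farmers' values sum to 54.
Cost minus that sum is 60 - 54 = 6.

6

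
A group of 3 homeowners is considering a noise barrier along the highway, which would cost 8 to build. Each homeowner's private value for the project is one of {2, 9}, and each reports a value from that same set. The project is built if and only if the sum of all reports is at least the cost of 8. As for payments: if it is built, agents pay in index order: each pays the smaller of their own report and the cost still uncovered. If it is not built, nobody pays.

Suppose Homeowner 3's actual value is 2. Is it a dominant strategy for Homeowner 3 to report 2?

Check each profile of the others' reports and compare truth against every alternative report.
Others report (2, 2): truth gives 0, best alternative gives -2.
Others report (2, 9): truth gives 2, best alternative gives 2.
Others report (9, 2): truth gives 2, best alternative gives 2.
Others report (9, 9): truth gives 2, best alternative gives 2.
In every case the truthful report is at least as good as any alternative, so it is a dominant strategy.

Yes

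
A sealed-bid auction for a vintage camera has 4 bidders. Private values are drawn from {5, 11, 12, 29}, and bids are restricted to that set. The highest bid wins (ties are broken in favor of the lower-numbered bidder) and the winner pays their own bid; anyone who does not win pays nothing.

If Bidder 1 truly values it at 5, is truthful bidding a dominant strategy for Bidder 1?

Check each profile of the others' bids and compare truth against every alternative bid.
Others bid (5, 5, 5): truth gives 0, best alternative gives -6.
Others bid (5, 5, 11): truth gives 0, best alternative gives -6.
Others bid (5, 11, 5): truth gives 0, best alternative gives -6.
Others bid (5, 11, 11): truth gives 0, best alternative gives -6.
Others bid (11, 5, 5): truth gives 0, best alternative gives -6.
Others bid (11, 5, 11): truth gives 0, best alternative gives -6.
(Remaining 58 profiles checked similarly; truth is weakly best in each.)
In every case the truthful bid is at least as good as any alternative, so it is a dominant strategy.

Yes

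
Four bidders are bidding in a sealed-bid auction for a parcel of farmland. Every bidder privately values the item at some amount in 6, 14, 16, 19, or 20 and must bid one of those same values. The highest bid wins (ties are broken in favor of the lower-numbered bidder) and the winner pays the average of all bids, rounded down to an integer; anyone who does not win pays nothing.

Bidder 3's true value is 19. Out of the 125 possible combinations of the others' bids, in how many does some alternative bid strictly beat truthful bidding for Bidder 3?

Others bid (6, 6, 6): truth gives 10; bid 14 gives 11 > 10. Violating.
Others bid (6, 6, 14): truth gives 8; bid 14 gives 9 > 8. Violating.
Others bid (6, 6, 20): truth gives 0; bid 20 gives 6 > 0. Violating.
Others bid (6, 14, 6): truth gives 8; bid 16 gives 9 > 8. Violating.
Others bid (6, 6, 16): truth gives 8; no alternative beats it.
Others bid (6, 6, 19): truth gives 7; no alternative beats it.
(Checking all 125 profiles: 50 have a profitable deviation, 75 do not.)

50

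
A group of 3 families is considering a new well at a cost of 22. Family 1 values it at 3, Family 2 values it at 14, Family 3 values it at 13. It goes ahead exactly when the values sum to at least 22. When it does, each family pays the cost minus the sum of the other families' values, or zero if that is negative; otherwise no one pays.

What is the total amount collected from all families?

11

Total value 30 ≥ cost 22, so it is built.
Family 1: others sum to 27; max(0, 22 - 27) = 0.
Family 2: others sum to 16; max(0, 22 - 16) = 6.
Family 3: others sum to 17; max(0, 22 - 17) = 5.
Total collected = 0 + 6 + 5 = 11.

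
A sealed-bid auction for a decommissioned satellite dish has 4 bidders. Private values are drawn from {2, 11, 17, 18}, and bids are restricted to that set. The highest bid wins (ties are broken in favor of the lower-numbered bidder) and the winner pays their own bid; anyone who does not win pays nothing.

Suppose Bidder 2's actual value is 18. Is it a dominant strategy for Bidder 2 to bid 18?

No

Consider the case where Bidder 1 bids 2, Bidder 3 bids 2 and Bidder 4 bids 2.
Truthful bid 18: wins, pays 18, utility 18 - 18 = 0.
Bid 11 instead: wins, pays 11, utility 18 - 11 = 7.
Since 7 > 0, bidding 11 is strictly better here, so truthful bidding is not dominant.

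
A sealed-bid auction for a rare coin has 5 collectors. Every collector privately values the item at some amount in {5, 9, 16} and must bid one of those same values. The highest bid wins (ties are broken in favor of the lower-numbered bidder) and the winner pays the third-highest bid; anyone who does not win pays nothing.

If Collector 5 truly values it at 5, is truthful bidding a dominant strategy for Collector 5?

Yes

Check each profile of the others' bids and compare truth against every alternative bid.
Others bid (5, 5, 5, 5): truth gives 0, best alternative gives 0.
Others bid (5, 5, 5, 9): truth gives 0, best alternative gives 0.
Others bid (5, 5, 5, 16): truth gives 0, best alternative gives 0.
Others bid (5, 5, 9, 5): truth gives 0, best alternative gives 0.
Others bid (5, 5, 9, 9): truth gives 0, best alternative gives 0.
Others bid (5, 5, 9, 16): truth gives 0, best alternative gives 0.
(Remaining 75 profiles checked similarly; truth is weakly best in each.)
In every case the truthful bid is at least as good as any alternative, so it is a dominant strategy.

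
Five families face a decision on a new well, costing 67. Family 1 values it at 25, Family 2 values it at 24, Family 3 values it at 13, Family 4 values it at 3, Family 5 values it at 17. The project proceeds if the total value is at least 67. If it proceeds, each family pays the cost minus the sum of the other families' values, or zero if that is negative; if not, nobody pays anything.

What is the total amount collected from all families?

Total value 82 ≥ cost 67, so it is built.
Family 1: others sum to 57; max(0, 67 - 57) = 10.
Family 2: others sum to 58; max(0, 67 - 58) = 9.
Family 3: others sum to 69; max(0, 67 - 69) = 0.
Family 4: others sum to 79; max(0, 67 - 79) = 0.
Family 5: others sum to 65; max(0, 67 - 65) = 2.
Total collected = 10 + 9 + 0 + 0 + 2 = 21.

21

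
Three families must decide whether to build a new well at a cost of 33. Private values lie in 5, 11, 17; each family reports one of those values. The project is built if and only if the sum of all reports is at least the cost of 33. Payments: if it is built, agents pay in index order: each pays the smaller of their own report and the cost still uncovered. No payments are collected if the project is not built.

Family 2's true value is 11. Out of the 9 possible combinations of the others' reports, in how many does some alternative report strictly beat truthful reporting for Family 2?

3

Others report (11, 17): truth gives 0; report 5 gives 6 > 0. Violating.
Others report (17, 11): truth gives 0; report 5 gives 6 > 0. Violating.
Others report (17, 17): truth gives 0; report 5 gives 6 > 0. Violating.
Others report (5, 5): truth gives 0; no alternative beats it.
Others report (5, 11): truth gives 0; no alternative beats it.
(Checking all 9 profiles: 3 have a profitable deviation, 6 do not.)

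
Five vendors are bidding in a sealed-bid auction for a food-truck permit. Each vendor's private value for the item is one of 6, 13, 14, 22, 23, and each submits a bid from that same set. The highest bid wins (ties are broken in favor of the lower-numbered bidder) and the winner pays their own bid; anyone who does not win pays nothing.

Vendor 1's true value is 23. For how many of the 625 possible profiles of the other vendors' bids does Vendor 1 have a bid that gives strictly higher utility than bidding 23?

256

Others bid (6, 6, 6, 6): truth gives 0; bid 6 gives 17 > 0. Violating.
Others bid (6, 6, 6, 13): truth gives 0; bid 13 gives 10 > 0. Violating.
Others bid (6, 6, 6, 14): truth gives 0; bid 14 gives 9 > 0. Violating.
Others bid (6, 6, 6, 22): truth gives 0; bid 22 gives 1 > 0. Violating.
Others bid (6, 6, 6, 23): truth gives 0; no alternative beats it.
Others bid (6, 6, 13, 23): truth gives 0; no alternative beats it.
(Checking all 625 profiles: 256 have a profitable deviation, 369 do not.)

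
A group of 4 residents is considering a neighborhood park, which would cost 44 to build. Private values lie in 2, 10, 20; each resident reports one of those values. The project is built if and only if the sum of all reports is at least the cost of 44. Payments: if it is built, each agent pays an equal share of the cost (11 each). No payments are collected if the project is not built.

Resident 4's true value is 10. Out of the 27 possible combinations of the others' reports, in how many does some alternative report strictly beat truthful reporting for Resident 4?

Others report (10, 10, 20): truth gives -1; report 2 gives 0 > -1. Violating.
Others report (10, 20, 10): truth gives -1; report 2 gives 0 > -1. Violating.
Others report (20, 10, 10): truth gives -1; report 2 gives 0 > -1. Violating.
Others report (2, 2, 2): truth gives 0; no alternative beats it.
Others report (2, 2, 10): truth gives 0; no alternative beats it.
(Checking all 27 profiles: 3 have a profitable deviation, 24 do not.)

3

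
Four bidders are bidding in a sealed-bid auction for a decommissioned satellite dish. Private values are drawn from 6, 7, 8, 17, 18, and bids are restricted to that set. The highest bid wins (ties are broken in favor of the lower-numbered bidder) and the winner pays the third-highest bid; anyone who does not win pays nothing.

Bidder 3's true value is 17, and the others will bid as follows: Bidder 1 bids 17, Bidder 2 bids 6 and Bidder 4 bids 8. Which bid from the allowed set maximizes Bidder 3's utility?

Bid 6: loses, pays 0, utility 0.
Bid 7: loses, pays 0, utility 0.
Bid 8: loses, pays 0, utility 0.
Bid 17: loses, pays 0, utility 0.
Bid 18: wins, pays 8, utility 17 - 8 = 9.
The best choice is 18 with utility 9.

18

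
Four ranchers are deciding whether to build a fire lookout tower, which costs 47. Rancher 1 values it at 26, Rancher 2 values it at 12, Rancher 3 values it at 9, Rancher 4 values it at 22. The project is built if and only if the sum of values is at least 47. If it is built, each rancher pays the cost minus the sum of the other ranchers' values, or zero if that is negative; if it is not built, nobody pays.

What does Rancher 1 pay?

Total value 69 ≥ cost 47, so the project is built.
The other ranchers' values sum to 43.
Cost minus that sum is 47 - 43 = 4.

4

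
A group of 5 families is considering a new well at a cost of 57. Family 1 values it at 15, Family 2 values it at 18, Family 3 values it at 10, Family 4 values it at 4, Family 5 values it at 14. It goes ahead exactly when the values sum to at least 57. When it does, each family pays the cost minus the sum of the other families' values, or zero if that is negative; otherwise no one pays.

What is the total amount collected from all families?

Total value 61 ≥ cost 57, so it is built.
Family 1: others sum to 46; max(0, 57 - 46) = 11.
Family 2: others sum to 43; max(0, 57 - 43) = 14.
Family 3: others sum to 51; max(0, 57 - 51) = 6.
Family 4: others sum to 57; max(0, 57 - 57) = 0.
Family 5: others sum to 47; max(0, 57 - 47) = 10.
Total collected = 11 + 14 + 6 + 0 + 10 = 41.

41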